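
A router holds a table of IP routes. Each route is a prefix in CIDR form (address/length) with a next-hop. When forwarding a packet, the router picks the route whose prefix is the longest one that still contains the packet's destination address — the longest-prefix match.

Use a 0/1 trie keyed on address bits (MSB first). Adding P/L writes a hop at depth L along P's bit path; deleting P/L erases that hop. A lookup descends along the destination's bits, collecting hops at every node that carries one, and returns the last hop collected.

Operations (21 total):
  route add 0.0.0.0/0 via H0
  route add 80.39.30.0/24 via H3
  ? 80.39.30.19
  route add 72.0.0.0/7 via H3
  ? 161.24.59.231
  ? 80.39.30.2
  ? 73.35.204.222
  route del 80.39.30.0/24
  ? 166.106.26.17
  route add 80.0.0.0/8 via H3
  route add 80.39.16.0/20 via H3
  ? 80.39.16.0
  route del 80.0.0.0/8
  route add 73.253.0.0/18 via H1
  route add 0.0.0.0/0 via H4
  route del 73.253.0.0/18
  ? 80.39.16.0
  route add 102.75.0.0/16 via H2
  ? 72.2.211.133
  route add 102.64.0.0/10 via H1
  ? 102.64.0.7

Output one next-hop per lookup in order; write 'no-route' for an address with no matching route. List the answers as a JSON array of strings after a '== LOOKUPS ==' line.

Trace:
  add 0.0.0.0/0 -> H0 at depth 0
  add 80.39.30.0/24 -> H3 at depth 24
  Q 80.39.30.19: descend 010100000010011100011110 ; hops seen [H0,H3] ; pick H3
  add 72.0.0.0/7 -> H3 at depth 7
  Q 161.24.59.231: descend ε ; hops seen [H0] ; pick H0
  Q 80.39.30.2: descend 010100000010011100011110 ; hops seen [H0,H3] ; pick H3
  Q 73.35.204.222: descend 0100100 ; hops seen [H0,H3] ; pick H3
  - 80.39.30.0/24 clear@24
  Q 166.106.26.17: descend ε ; hops seen [H0] ; pick H0
  add 80.0.0.0/8 -> H3 at depth 8
  add 80.39.16.0/20 -> H3 at depth 20
  Q 80.39.16.0: descend 01010000001001110001 ; hops seen [H0,H3,H3] ; pick H3
  - 80.0.0.0/8 clear@8
  add 73.253.0.0/18 -> H1 at depth 18
  add 0.0.0.0/0 -> H4 at depth 0
  - 73.253.0.0/18 clear@18
  Q 80.39.16.0: descend 01010000001001110001 ; hops seen [H4,H3] ; pick H3
  add 102.75.0.0/16 -> H2 at depth 16
  Q 72.2.211.133: descend 0100100 ; hops seen [H4,H3] ; pick H3
  add 102.64.0.0/10 -> H1 at depth 10
  Q 102.64.0.7: descend 011001100100 ; hops seen [H4,H1] ; pick H1

== LOOKUPS ==
["H3","H0","H3","H3","H0","H3","H3","H3","H1"]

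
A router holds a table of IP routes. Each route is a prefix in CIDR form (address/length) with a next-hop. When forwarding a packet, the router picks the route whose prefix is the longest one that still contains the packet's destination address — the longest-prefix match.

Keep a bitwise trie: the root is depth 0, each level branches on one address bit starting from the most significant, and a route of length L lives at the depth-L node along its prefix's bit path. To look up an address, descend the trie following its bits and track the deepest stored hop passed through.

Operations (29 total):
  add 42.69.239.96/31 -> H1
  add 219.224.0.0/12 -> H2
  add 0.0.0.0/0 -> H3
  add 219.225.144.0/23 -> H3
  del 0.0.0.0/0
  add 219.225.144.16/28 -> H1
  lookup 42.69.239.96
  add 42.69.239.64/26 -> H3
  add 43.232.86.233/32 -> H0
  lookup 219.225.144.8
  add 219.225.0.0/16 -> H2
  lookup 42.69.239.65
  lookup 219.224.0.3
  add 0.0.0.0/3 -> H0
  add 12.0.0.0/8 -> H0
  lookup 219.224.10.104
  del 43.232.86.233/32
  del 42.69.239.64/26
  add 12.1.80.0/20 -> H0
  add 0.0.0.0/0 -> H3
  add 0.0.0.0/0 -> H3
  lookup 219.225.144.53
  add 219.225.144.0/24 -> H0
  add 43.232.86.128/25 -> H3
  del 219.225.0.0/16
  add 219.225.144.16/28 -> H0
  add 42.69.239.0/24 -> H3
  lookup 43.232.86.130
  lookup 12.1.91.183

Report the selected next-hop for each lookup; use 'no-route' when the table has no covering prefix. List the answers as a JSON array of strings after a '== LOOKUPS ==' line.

Apply in order:
  add 42.69.239.96/31 -> H1 at depth 31
  add 219.224.0.0/12 -> H2 at depth 12
  add 0.0.0.0/0 -> H3 at depth 0
  add 219.225.144.0/23 -> H3 at depth 23
  - 0.0.0.0/0 clear@0
  add 219.225.144.16/28 -> H1 at depth 28
  Q 42.69.239.96: descend 0010101001000101111011110110000 ; hops seen [H1] ; pick H1
  add 42.69.239.64/26 -> H3 at depth 26
  add 43.232.86.233/32 -> H0 at depth 32
  Q 219.225.144.8: descend 110110111110000110010000000 ; hops seen [H2,H3] ; pick H3
  add 219.225.0.0/16 -> H2 at depth 16
  Q 42.69.239.65: descend 00101010010001011110111101 ; hops seen [H3] ; pick H3
  Q 219.224.0.3: descend 110110111110000 ; hops seen [H2] ; pick H2
  add 0.0.0.0/3 -> H0 at depth 3
  add 12.0.0.0/8 -> H0 at depth 8
  Q 219.224.10.104: descend 110110111110000 ; hops seen [H2] ; pick H2
  - 43.232.86.233/32 clear@32
  - 42.69.239.64/26 clear@26
  add 12.1.80.0/20 -> H0 at depth 20
  add 0.0.0.0/0 -> H3 at depth 0
  add 0.0.0.0/0 -> H3 at depth 0
  Q 219.225.144.53: descend 11011011111000011001000000 ; hops seen [H3,H2,H2,H3] ; pick H3
  add 219.225.144.0/24 -> H0 at depth 24
  add 43.232.86.128/25 -> H3 at depth 25
  - 219.225.0.0/16 clear@16
  add 219.225.144.16/28 -> H0 at depth 28
  add 42.69.239.0/24 -> H3 at depth 24
  Q 43.232.86.130: descend 0010101111101000010101101 ; hops seen [H3,H3] ; pick H3
  Q 12.1.91.183: descend 00001100000000010101 ; hops seen [H3,H0,H0,H0] ; pick H0

== LOOKUPS ==
["H1","H3","H3","H2","H2","H3","H3","H0"]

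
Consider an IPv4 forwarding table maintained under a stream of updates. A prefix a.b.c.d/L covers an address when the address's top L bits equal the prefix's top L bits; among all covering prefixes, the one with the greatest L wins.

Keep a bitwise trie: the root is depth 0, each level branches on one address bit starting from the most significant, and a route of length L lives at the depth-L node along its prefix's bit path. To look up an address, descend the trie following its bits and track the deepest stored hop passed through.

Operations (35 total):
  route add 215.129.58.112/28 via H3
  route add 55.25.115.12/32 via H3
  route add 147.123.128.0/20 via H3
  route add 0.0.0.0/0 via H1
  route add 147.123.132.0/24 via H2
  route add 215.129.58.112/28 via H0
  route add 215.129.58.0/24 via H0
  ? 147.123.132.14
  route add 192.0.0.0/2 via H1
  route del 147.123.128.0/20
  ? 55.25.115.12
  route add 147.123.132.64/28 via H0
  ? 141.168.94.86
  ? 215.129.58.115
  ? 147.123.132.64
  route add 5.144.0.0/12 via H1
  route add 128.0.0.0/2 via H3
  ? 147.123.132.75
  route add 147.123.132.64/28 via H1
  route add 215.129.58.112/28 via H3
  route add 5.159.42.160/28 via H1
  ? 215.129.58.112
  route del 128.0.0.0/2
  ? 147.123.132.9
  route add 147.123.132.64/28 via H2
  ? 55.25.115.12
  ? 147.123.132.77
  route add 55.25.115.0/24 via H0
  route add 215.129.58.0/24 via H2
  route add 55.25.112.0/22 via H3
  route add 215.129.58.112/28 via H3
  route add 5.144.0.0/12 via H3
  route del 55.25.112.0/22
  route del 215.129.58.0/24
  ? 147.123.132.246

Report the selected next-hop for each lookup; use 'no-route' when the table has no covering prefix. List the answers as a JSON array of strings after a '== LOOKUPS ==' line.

Apply in order:
  add 215.129.58.112/28 -> H3 at depth 28
  add 55.25.115.12/32 -> H3 at depth 32
  add 147.123.128.0/20 -> H3 at depth 20
  add 0.0.0.0/0 -> H1 at depth 0
  add 147.123.132.0/24 -> H2 at depth 24
  add 215.129.58.112/28 -> H0 at depth 28
  add 215.129.58.0/24 -> H0 at depth 24
  Q 147.123.132.14: descend 100100110111101110000100 ; hops seen [H1,H3,H2] ; pick H2
  add 192.0.0.0/2 -> H1 at depth 2
  del 147.123.128.0/20 (clear depth 20)
  Q 55.25.115.12: descend 00110111000110010111001100001100 ; hops seen [H1,H3] ; pick H3
  add 147.123.132.64/28 -> H0 at depth 28
  Q 141.168.94.86: descend 100 ; hops seen [H1] ; pick H1
  Q 215.129.58.115: descend 1101011110000001001110100111 ; hops seen [H1,H1,H0,H0] ; pick H0
  Q 147.123.132.64: descend 1001001101111011100001000100 ; hops seen [H1,H2,H0] ; pick H0
  add 5.144.0.0/12 -> H1 at depth 12
  add 128.0.0.0/2 -> H3 at depth 2
  Q 147.123.132.75: descend 1001001101111011100001000100 ; hops seen [H1,H3,H2,H0] ; pick H0
  add 147.123.132.64/28 -> H1 at depth 28
  add 215.129.58.112/28 -> H3 at depth 28
  add 5.159.42.160/28 -> H1 at depth 28
  Q 215.129.58.112: descend 1101011110000001001110100111 ; hops seen [H1,H1,H0,H3] ; pick H3
  del 128.0.0.0/2 (clear depth 2)
  Q 147.123.132.9: descend 1001001101111011100001000 ; hops seen [H1,H2] ; pick H2
  add 147.123.132.64/28 -> H2 at depth 28
  Q 55.25.115.12: descend 00110111000110010111001100001100 ; hops seen [H1,H3] ; pick H3
  Q 147.123.132.77: descend 1001001101111011100001000100 ; hops seen [H1,H2,H2] ; pick H2
  add 55.25.115.0/24 -> H0 at depth 24
  add 215.129.58.0/24 -> H2 at depth 24
  add 55.25.112.0/22 -> H3 at depth 22
  add 215.129.58.112/28 -> H3 at depth 28
  add 5.144.0.0/12 -> H3 at depth 12
  del 55.25.112.0/22 (clear depth 22)
  del 215.129.58.0/24 (clear depth 24)
  Q 147.123.132.246: descend 100100110111101110000100 ; hops seen [H1,H2] ; pick H2

== LOOKUPS ==
["H2","H3","H1","H0","H0","H0","H3","H2","H3","H2","H2"]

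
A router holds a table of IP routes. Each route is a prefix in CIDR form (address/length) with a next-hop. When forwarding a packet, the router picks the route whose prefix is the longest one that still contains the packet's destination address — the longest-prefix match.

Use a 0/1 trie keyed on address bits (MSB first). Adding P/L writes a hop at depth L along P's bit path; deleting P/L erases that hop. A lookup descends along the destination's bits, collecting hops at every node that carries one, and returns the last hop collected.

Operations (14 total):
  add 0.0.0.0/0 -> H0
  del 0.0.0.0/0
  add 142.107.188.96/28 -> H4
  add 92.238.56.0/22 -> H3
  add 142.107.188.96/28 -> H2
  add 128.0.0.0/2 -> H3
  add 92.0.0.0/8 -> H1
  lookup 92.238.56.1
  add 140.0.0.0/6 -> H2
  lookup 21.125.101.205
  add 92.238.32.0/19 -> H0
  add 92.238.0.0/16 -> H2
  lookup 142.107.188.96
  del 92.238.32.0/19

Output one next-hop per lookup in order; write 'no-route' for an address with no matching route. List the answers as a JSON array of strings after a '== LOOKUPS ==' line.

Trace:
  + 0.0.0.0/0 (H0) depth=0
  - 0.0.0.0/0 clear@0
  + 142.107.188.96/28 (H4) depth=28
  + 92.238.56.0/22 (H3) depth=22
  + 142.107.188.96/28 (H2) depth=28
  + 128.0.0.0/2 (H3) depth=2
  + 92.0.0.0/8 (H1) depth=8
  lookup 92.238.56.1: bits 0101110011101110001110 walk d0:-→d1:-→d2:-→d3:-→d4:-→d5:-→d6:-→d7:-→d8:H1→d9:-→d10:-→d11:-→d12:-→d13:-→d14:-→d15:-→d16:-→d17:-→d18:-→d19:-→d20:-→d21:-→d22:H3 -> H3
  + 140.0.0.0/6 (H2) depth=6
  lookup 21.125.101.205: bits 0 walk d0:-→d1:- -> no-route
  + 92.238.32.0/19 (H0) depth=19
  + 92.238.0.0/16 (H2) depth=16
  lookup 142.107.188.96: bits 1000111001101011101111000110 walk d0:-→d1:-→d2:H3→d3:-→d4:-→d5:-→d6:H2→d7:-→d8:-→d9:-→d10:-→d11:-→d12:-→d13:-→d14:-→d15:-→d16:-→d17:-→d18:-→d19:-→d20:-→d21:-→d22:-→d23:-→d24:-→d25:-→d26:-→d27:-→d28:H2 -> H2
  - 92.238.32.0/19 clear@19

== LOOKUPS ==
["H3","no-route","H2"]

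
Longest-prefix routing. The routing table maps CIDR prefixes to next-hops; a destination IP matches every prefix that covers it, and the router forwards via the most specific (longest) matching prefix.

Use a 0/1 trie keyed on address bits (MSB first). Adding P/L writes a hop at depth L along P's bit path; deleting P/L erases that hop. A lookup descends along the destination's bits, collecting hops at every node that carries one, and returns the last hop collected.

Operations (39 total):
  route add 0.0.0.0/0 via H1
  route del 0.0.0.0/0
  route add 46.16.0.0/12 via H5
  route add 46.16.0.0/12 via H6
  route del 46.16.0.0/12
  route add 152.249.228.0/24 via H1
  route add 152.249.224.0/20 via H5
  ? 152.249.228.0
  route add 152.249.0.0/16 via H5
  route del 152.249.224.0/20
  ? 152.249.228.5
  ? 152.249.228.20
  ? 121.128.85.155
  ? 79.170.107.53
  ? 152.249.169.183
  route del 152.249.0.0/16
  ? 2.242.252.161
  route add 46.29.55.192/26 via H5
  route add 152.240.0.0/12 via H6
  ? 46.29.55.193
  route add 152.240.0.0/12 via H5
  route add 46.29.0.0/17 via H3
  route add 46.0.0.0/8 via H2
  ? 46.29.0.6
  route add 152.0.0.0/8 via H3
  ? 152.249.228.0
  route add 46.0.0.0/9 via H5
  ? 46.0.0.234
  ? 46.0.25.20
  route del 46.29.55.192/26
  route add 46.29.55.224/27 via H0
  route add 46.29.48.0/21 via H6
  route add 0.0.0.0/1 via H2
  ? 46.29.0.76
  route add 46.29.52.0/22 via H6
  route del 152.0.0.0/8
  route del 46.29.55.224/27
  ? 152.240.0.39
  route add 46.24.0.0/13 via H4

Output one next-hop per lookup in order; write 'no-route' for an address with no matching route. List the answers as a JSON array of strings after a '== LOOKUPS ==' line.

Apply in order:
  add 0.0.0.0/0 -> H1 at depth 0
  del 0.0.0.0/0 (clear depth 0)
  add 46.16.0.0/12 -> H5 at depth 12
  add 46.16.0.0/12 -> H6 at depth 12
  del 46.16.0.0/12 (clear depth 12)
  add 152.249.228.0/24 -> H1 at depth 24
  add 152.249.224.0/20 -> H5 at depth 20
  ? 152.249.228.0  path d0:-→d1:-→d2:-→d3:-→d4:-→d5:-→d6:-→d7:-→d8:-→d9:-→d10:-→d11:-→d12:-→d13:-→d14:-→d15:-→d16:-→d17:-→d18:-→d19:-→d20:H5→d21:-→d22:-→d23:-→d24:H1  best=H1
  add 152.249.0.0/16 -> H5 at depth 16
  del 152.249.224.0/20 (clear depth 20)
  ? 152.249.228.5  path d0:-→d1:-→d2:-→d3:-→d4:-→d5:-→d6:-→d7:-→d8:-→d9:-→d10:-→d11:-→d12:-→d13:-→d14:-→d15:-→d16:H5→d17:-→d18:-→d19:-→d20:-→d21:-→d22:-→d23:-→d24:H1  best=H1
  ? 152.249.228.20  path d0:-→d1:-→d2:-→d3:-→d4:-→d5:-→d6:-→d7:-→d8:-→d9:-→d10:-→d11:-→d12:-→d13:-→d14:-→d15:-→d16:H5→d17:-→d18:-→d19:-→d20:-→d21:-→d22:-→d23:-→d24:H1  best=H1
  ? 121.128.85.155  path d0:-→d1:-  best=no-route
  ? 79.170.107.53  path d0:-→d1:-  best=no-route
  ? 152.249.169.183  path d0:-→d1:-→d2:-→d3:-→d4:-→d5:-→d6:-→d7:-→d8:-→d9:-→d10:-→d11:-→d12:-→d13:-→d14:-→d15:-→d16:H5→d17:-  best=H5
  del 152.249.0.0/16 (clear depth 16)
  ? 2.242.252.161  path d0:-→d1:-→d2:-  best=no-route
  add 46.29.55.192/26 -> H5 at depth 26
  add 152.240.0.0/12 -> H6 at depth 12
  ? 46.29.55.193  path d0:-→d1:-→d2:-→d3:-→d4:-→d5:-→d6:-→d7:-→d8:-→d9:-→d10:-→d11:-→d12:-→d13:-→d14:-→d15:-→d16:-→d17:-→d18:-→d19:-→d20:-→d21:-→d22:-→d23:-→d24:-→d25:-→d26:H5  best=H5
  add 152.240.0.0/12 -> H5 at depth 12
  add 46.29.0.0/17 -> H3 at depth 17
  add 46.0.0.0/8 -> H2 at depth 8
  ? 46.29.0.6  path d0:-→d1:-→d2:-→d3:-→d4:-→d5:-→d6:-→d7:-→d8:H2→d9:-→d10:-→d11:-→d12:-→d13:-→d14:-→d15:-→d16:-→d17:H3→d18:-  best=H3
  add 152.0.0.0/8 -> H3 at depth 8
  ? 152.249.228.0  path d0:-→d1:-→d2:-→d3:-→d4:-→d5:-→d6:-→d7:-→d8:H3→d9:-→d10:-→d11:-→d12:H5→d13:-→d14:-→d15:-→d16:-→d17:-→d18:-→d19:-→d20:-→d21:-→d22:-→d23:-→d24:H1  best=H1
  add 46.0.0.0/9 -> H5 at depth 9
  ? 46.0.0.234  path d0:-→d1:-→d2:-→d3:-→d4:-→d5:-→d6:-→d7:-→d8:H2→d9:H5→d10:-→d11:-  best=H5
  ? 46.0.25.20  path d0:-→d1:-→d2:-→d3:-→d4:-→d5:-→d6:-→d7:-→d8:H2→d9:H5→d10:-→d11:-  best=H5
  del 46.29.55.192/26 (clear depth 26)
  add 46.29.55.224/27 -> H0 at depth 27
  add 46.29.48.0/21 -> H6 at depth 21
  add 0.0.0.0/1 -> H2 at depth 1
  ? 46.29.0.76  path d0:-→d1:H2→d2:-→d3:-→d4:-→d5:-→d6:-→d7:-→d8:H2→d9:H5→d10:-→d11:-→d12:-→d13:-→d14:-→d15:-→d16:-→d17:H3→d18:-  best=H3
  add 46.29.52.0/22 -> H6 at depth 22
  del 152.0.0.0/8 (clear depth 8)
  del 46.29.55.224/27 (clear depth 27)
  ? 152.240.0.39  path d0:-→d1:-→d2:-→d3:-→d4:-→d5:-→d6:-→d7:-→d8:-→d9:-→d10:-→d11:-→d12:H5  best=H5
  add 46.24.0.0/13 -> H4 at depth 13

== LOOKUPS ==
["H1","H1","H1","no-route","no-route","H5","no-route","H5","H3","H1","H5","H5","H3","H5"]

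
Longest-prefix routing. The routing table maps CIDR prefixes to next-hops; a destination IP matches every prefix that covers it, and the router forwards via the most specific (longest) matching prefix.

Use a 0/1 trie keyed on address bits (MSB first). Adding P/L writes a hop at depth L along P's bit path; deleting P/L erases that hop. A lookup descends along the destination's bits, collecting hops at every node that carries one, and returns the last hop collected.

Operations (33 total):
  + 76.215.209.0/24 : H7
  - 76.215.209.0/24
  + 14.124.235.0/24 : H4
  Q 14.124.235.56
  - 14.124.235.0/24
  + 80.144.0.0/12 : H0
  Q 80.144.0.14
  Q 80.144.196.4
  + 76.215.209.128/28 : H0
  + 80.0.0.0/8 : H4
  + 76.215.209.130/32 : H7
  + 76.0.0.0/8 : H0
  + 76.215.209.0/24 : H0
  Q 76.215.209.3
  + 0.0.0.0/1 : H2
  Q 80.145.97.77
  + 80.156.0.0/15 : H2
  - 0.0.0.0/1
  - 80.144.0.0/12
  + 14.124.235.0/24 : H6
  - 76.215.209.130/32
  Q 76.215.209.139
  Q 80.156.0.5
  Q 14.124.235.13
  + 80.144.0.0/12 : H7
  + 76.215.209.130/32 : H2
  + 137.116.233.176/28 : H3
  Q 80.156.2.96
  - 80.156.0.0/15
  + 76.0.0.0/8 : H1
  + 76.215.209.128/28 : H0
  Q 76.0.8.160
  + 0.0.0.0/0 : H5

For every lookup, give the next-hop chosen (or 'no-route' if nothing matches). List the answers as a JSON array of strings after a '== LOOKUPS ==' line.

Apply in order:
  add 76.215.209.0/24 -> H7 at depth 24
  del 76.215.209.0/24 (clear depth 24)
  add 14.124.235.0/24 -> H4 at depth 24
  lookup 14.124.235.56: bits 000011100111110011101011 walk d0:-→d1:-→d2:-→d3:-→d4:-→d5:-→d6:-→d7:-→d8:-→d9:-→d10:-→d11:-→d12:-→d13:-→d14:-→d15:-→d16:-→d17:-→d18:-→d19:-→d20:-→d21:-→d22:-→d23:-→d24:H4 -> H4
  del 14.124.235.0/24 (clear depth 24)
  add 80.144.0.0/12 -> H0 at depth 12
  lookup 80.144.0.14: bits 010100001001 walk d0:-→d1:-→d2:-→d3:-→d4:-→d5:-→d6:-→d7:-→d8:-→d9:-→d10:-→d11:-→d12:H0 -> H0
  lookup 80.144.196.4: bits 010100001001 walk d0:-→d1:-→d2:-→d3:-→d4:-→d5:-→d6:-→d7:-→d8:-→d9:-→d10:-→d11:-→d12:H0 -> H0
  add 76.215.209.128/28 -> H0 at depth 28
  add 80.0.0.0/8 -> H4 at depth 8
  add 76.215.209.130/32 -> H7 at depth 32
  add 76.0.0.0/8 -> H0 at depth 8
  add 76.215.209.0/24 -> H0 at depth 24
  lookup 76.215.209.3: bits 010011001101011111010001 walk d0:-→d1:-→d2:-→d3:-→d4:-→d5:-→d6:-→d7:-→d8:H0→d9:-→d10:-→d11:-→d12:-→d13:-→d14:-→d15:-→d16:-→d17:-→d18:-→d19:-→d20:-→d21:-→d22:-→d23:-→d24:H0 -> H0
  add 0.0.0.0/1 -> H2 at depth 1
  lookup 80.145.97.77: bits 010100001001 walk d0:-→d1:H2→d2:-→d3:-→d4:-→d5:-→d6:-→d7:-→d8:H4→d9:-→d10:-→d11:-→d12:H0 -> H0
  add 80.156.0.0/15 -> H2 at depth 15
  del 0.0.0.0/1 (clear depth 1)
  del 80.144.0.0/12 (clear depth 12)
  add 14.124.235.0/24 -> H6 at depth 24
  del 76.215.209.130/32 (clear depth 32)
  lookup 76.215.209.139: bits 0100110011010111110100011000 walk d0:-→d1:-→d2:-→d3:-→d4:-→d5:-→d6:-→d7:-→d8:H0→d9:-→d10:-→d11:-→d12:-→d13:-→d14:-→d15:-→d16:-→d17:-→d18:-→d19:-→d20:-→d21:-→d22:-→d23:-→d24:H0→d25:-→d26:-→d27:-→d28:H0 -> H0
  lookup 80.156.0.5: bits 010100001001110 walk d0:-→d1:-→d2:-→d3:-→d4:-→d5:-→d6:-→d7:-→d8:H4→d9:-→d10:-→d11:-→d12:-→d13:-→d14:-→d15:H2 -> H2
  lookup 14.124.235.13: bits 000011100111110011101011 walk d0:-→d1:-→d2:-→d3:-→d4:-→d5:-→d6:-→d7:-→d8:-→d9:-→d10:-→d11:-→d12:-→d13:-→d14:-→d15:-→d16:-→d17:-→d18:-→d19:-→d20:-→d21:-→d22:-→d23:-→d24:H6 -> H6
  add 80.144.0.0/12 -> H7 at depth 12
  add 76.215.209.130/32 -> H2 at depth 32
  add 137.116.233.176/28 -> H3 at depth 28
  lookup 80.156.2.96: bits 010100001001110 walk d0:-→d1:-→d2:-→d3:-→d4:-→d5:-→d6:-→d7:-→d8:H4→d9:-→d10:-→d11:-→d12:H7→d13:-→d14:-→d15:H2 -> H2
  del 80.156.0.0/15 (clear depth 15)
  add 76.0.0.0/8 -> H1 at depth 8
  add 76.215.209.128/28 -> H0 at depth 28
  lookup 76.0.8.160: bits 01001100 walk d0:-→d1:-→d2:-→d3:-→d4:-→d5:-→d6:-→d7:-→d8:H1 -> H1
  add 0.0.0.0/0 -> H5 at depth 0

== LOOKUPS ==
["H4","H0","H0","H0","H0","H0","H2","H6","H2","H1"]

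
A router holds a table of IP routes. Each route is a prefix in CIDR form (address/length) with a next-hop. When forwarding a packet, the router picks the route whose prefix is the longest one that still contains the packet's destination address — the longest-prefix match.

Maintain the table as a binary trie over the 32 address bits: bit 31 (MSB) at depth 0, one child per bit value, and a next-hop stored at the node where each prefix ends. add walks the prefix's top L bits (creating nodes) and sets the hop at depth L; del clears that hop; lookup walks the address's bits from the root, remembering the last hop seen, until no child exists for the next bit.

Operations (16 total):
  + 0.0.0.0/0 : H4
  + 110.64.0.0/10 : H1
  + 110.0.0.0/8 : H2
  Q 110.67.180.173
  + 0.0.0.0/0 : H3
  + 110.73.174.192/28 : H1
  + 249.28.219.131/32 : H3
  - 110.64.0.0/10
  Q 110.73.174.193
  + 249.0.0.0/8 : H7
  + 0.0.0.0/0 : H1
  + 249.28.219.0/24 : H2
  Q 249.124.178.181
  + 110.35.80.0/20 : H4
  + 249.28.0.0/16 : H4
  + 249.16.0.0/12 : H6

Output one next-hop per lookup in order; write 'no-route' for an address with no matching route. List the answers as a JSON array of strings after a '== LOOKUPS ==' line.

Trace:
  add 0.0.0.0/0 -> H4 at depth 0
  add 110.64.0.0/10 -> H1 at depth 10
  add 110.0.0.0/8 -> H2 at depth 8
  lookup 110.67.180.173: bits 0110111001 walk d0:H4→d1:-→d2:-→d3:-→d4:-→d5:-→d6:-→d7:-→d8:H2→d9:-→d10:H1 -> H1
  add 0.0.0.0/0 -> H3 at depth 0
  add 110.73.174.192/28 -> H1 at depth 28
  add 249.28.219.131/32 -> H3 at depth 32
  - 110.64.0.0/10 clear@10
  lookup 110.73.174.193: bits 0110111001001001101011101100 walk d0:H3→d1:-→d2:-→d3:-→d4:-→d5:-→d6:-→d7:-→d8:H2→d9:-→d10:-→d11:-→d12:-→d13:-→d14:-→d15:-→d16:-→d17:-→d18:-→d19:-→d20:-→d21:-→d22:-→d23:-→d24:-→d25:-→d26:-→d27:-→d28:H1 -> H1
  add 249.0.0.0/8 -> H7 at depth 8
  add 0.0.0.0/0 -> H1 at depth 0
  add 249.28.219.0/24 -> H2 at depth 24
  lookup 249.124.178.181: bits 111110010 walk d0:H1→d1:-→d2:-→d3:-→d4:-→d5:-→d6:-→d7:-→d8:H7→d9:- -> H7
  add 110.35.80.0/20 -> H4 at depth 20
  add 249.28.0.0/16 -> H4 at depth 16
  add 249.16.0.0/12 -> H6 at depth 12

== LOOKUPS ==
["H1","H1","H7"]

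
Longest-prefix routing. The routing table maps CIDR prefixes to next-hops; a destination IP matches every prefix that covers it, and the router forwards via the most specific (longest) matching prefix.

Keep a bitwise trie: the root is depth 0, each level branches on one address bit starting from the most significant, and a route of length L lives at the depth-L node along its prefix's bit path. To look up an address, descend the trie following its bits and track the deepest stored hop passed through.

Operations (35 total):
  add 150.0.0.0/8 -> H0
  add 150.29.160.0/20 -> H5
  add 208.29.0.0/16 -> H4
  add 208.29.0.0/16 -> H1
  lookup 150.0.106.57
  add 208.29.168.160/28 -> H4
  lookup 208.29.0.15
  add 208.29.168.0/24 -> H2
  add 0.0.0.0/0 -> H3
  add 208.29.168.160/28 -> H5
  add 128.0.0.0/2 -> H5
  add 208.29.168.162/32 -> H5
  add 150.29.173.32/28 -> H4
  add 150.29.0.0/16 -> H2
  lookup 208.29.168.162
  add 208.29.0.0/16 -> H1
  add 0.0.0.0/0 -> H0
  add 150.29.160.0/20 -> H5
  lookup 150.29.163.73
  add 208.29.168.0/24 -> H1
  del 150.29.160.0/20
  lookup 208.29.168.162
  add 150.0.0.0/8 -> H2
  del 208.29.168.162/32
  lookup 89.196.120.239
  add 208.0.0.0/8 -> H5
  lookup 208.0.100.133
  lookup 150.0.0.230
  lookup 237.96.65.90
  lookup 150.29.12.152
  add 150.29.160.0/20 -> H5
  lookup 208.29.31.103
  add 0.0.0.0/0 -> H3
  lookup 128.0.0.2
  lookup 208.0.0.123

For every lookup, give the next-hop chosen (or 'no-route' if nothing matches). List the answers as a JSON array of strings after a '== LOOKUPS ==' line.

Trace:
  + 150.0.0.0/8 (H0) depth=8
  + 150.29.160.0/20 (H5) depth=20
  + 208.29.0.0/16 (H4) depth=16
  + 208.29.0.0/16 (H1) depth=16
  Q 150.0.106.57: descend 10010110000 ; hops seen [H0] ; pick H0
  + 208.29.168.160/28 (H4) depth=28
  Q 208.29.0.15: descend 1101000000011101 ; hops seen [H1] ; pick H1
  + 208.29.168.0/24 (H2) depth=24
  + 0.0.0.0/0 (H3) depth=0
  + 208.29.168.160/28 (H5) depth=28
  + 128.0.0.0/2 (H5) depth=2
  + 208.29.168.162/32 (H5) depth=32
  + 150.29.173.32/28 (H4) depth=28
  + 150.29.0.0/16 (H2) depth=16
  Q 208.29.168.162: descend 11010000000111011010100010100010 ; hops seen [H3,H1,H2,H5,H5] ; pick H5
  + 208.29.0.0/16 (H1) depth=16
  + 0.0.0.0/0 (H0) depth=0
  + 150.29.160.0/20 (H5) depth=20
  Q 150.29.163.73: descend 10010110000111011010 ; hops seen [H0,H5,H0,H2,H5] ; pick H5
  + 208.29.168.0/24 (H1) depth=24
  del 150.29.160.0/20 (clear depth 20)
  Q 208.29.168.162: descend 11010000000111011010100010100010 ; hops seen [H0,H1,H1,H5,H5] ; pick H5
  + 150.0.0.0/8 (H2) depth=8
  del 208.29.168.162/32 (clear depth 32)
  Q 89.196.120.239: descend ε ; hops seen [H0] ; pick H0
  + 208.0.0.0/8 (H5) depth=8
  Q 208.0.100.133: descend 11010000000 ; hops seen [H0,H5] ; pick H5
  Q 150.0.0.230: descend 10010110000 ; hops seen [H0,H5,H2] ; pick H2
  Q 237.96.65.90: descend 11 ; hops seen [H0] ; pick H0
  Q 150.29.12.152: descend 1001011000011101 ; hops seen [H0,H5,H2,H2] ; pick H2
  + 150.29.160.0/20 (H5) depth=20
  Q 208.29.31.103: descend 1101000000011101 ; hops seen [H0,H5,H1] ; pick H1
  + 0.0.0.0/0 (H3) depth=0
  Q 128.0.0.2: descend 100 ; hops seen [H3,H5] ; pick H5
  Q 208.0.0.123: descend 11010000000 ; hops seen [H3,H5] ; pick H5

== LOOKUPS ==
["H0","H1","H5","H5","H5","H0","H5","H2","H0","H2","H1","H5","H5"]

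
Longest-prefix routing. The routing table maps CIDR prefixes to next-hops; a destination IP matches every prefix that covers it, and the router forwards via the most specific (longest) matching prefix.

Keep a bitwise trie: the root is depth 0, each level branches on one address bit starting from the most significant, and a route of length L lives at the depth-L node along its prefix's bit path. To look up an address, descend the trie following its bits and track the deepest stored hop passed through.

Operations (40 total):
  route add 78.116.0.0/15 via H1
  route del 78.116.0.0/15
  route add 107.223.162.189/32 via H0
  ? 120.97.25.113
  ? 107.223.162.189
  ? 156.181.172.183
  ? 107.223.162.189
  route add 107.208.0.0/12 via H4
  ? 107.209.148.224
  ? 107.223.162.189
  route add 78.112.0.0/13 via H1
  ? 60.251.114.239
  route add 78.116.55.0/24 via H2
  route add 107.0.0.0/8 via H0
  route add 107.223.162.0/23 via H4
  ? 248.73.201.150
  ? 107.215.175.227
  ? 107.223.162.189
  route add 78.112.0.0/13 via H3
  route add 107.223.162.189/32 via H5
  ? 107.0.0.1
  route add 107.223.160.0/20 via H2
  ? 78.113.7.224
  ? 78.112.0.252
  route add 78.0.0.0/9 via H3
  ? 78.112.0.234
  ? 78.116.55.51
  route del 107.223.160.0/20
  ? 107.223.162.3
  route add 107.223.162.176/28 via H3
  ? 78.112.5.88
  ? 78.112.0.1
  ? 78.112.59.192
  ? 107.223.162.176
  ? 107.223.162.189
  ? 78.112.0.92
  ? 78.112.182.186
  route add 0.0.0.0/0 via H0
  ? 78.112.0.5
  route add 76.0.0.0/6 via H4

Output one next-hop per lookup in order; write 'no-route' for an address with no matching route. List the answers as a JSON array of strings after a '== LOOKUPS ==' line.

Process each operation:
  + 78.116.0.0/15 (H1) depth=15
  del 78.116.0.0/15 (clear depth 15)
  + 107.223.162.189/32 (H0) depth=32
  ? 120.97.25.113  path d0:-→d1:-→d2:-→d3:-  best=no-route
  ? 107.223.162.189  path d0:-→d1:-→d2:-→d3:-→d4:-→d5:-→d6:-→d7:-→d8:-→d9:-→d10:-→d11:-→d12:-→d13:-→d14:-→d15:-→d16:-→d17:-→d18:-→d19:-→d20:-→d21:-→d22:-→d23:-→d24:-→d25:-→d26:-→d27:-→d28:-→d29:-→d30:-→d31:-→d32:H0  best=H0
  ? 156.181.172.183  path d0:-  best=no-route
  ? 107.223.162.189  path d0:-→d1:-→d2:-→d3:-→d4:-→d5:-→d6:-→d7:-→d8:-→d9:-→d10:-→d11:-→d12:-→d13:-→d14:-→d15:-→d16:-→d17:-→d18:-→d19:-→d20:-→d21:-→d22:-→d23:-→d24:-→d25:-→d26:-→d27:-→d28:-→d29:-→d30:-→d31:-→d32:H0  best=H0
  + 107.208.0.0/12 (H4) depth=12
  ? 107.209.148.224  path d0:-→d1:-→d2:-→d3:-→d4:-→d5:-→d6:-→d7:-→d8:-→d9:-→d10:-→d11:-→d12:H4  best=H4
  ? 107.223.162.189  path d0:-→d1:-→d2:-→d3:-→d4:-→d5:-→d6:-→d7:-→d8:-→d9:-→d10:-→d11:-→d12:H4→d13:-→d14:-→d15:-→d16:-→d17:-→d18:-→d19:-→d20:-→d21:-→d22:-→d23:-→d24:-→d25:-→d26:-→d27:-→d28:-→d29:-→d30:-→d31:-→d32:H0  best=H0
  + 78.112.0.0/13 (H1) depth=13
  ? 60.251.114.239  path d0:-→d1:-  best=no-route
  + 78.116.55.0/24 (H2) depth=24
  + 107.0.0.0/8 (H0) depth=8
  + 107.223.162.0/23 (H4) depth=23
  ? 248.73.201.150  path d0:-  best=no-route
  ? 107.215.175.227  path d0:-→d1:-→d2:-→d3:-→d4:-→d5:-→d6:-→d7:-→d8:H0→d9:-→d10:-→d11:-→d12:H4  best=H4
  ? 107.223.162.189  path d0:-→d1:-→d2:-→d3:-→d4:-→d5:-→d6:-→d7:-→d8:H0→d9:-→d10:-→d11:-→d12:H4→d13:-→d14:-→d15:-→d16:-→d17:-→d18:-→d19:-→d20:-→d21:-→d22:-→d23:H4→d24:-→d25:-→d26:-→d27:-→d28:-→d29:-→d30:-→d31:-→d32:H0  best=H0
  + 78.112.0.0/13 (H3) depth=13
  + 107.223.162.189/32 (H5) depth=32
  ? 107.0.0.1  path d0:-→d1:-→d2:-→d3:-→d4:-→d5:-→d6:-→d7:-→d8:H0  best=H0
  + 107.223.160.0/20 (H2) depth=20
  ? 78.113.7.224  path d0:-→d1:-→d2:-→d3:-→d4:-→d5:-→d6:-→d7:-→d8:-→d9:-→d10:-→d11:-→d12:-→d13:H3  best=H3
  ? 78.112.0.252  path d0:-→d1:-→d2:-→d3:-→d4:-→d5:-→d6:-→d7:-→d8:-→d9:-→d10:-→d11:-→d12:-→d13:H3  best=H3
  + 78.0.0.0/9 (H3) depth=9
  ? 78.112.0.234  path d0:-→d1:-→d2:-→d3:-→d4:-→d5:-→d6:-→d7:-→d8:-→d9:H3→d10:-→d11:-→d12:-→d13:H3  best=H3
  ? 78.116.55.51  path d0:-→d1:-→d2:-→d3:-→d4:-→d5:-→d6:-→d7:-→d8:-→d9:H3→d10:-→d11:-→d12:-→d13:H3→d14:-→d15:-→d16:-→d17:-→d18:-→d19:-→d20:-→d21:-→d22:-→d23:-→d24:H2  best=H2
  del 107.223.160.0/20 (clear depth 20)
  ? 107.223.162.3  path d0:-→d1:-→d2:-→d3:-→d4:-→d5:-→d6:-→d7:-→d8:H0→d9:-→d10:-→d11:-→d12:H4→d13:-→d14:-→d15:-→d16:-→d17:-→d18:-→d19:-→d20:-→d21:-→d22:-→d23:H4→d24:-  best=H4
  + 107.223.162.176/28 (H3) depth=28
  ? 78.112.5.88  path d0:-→d1:-→d2:-→d3:-→d4:-→d5:-→d6:-→d7:-→d8:-→d9:H3→d10:-→d11:-→d12:-→d13:H3  best=H3
  ? 78.112.0.1  path d0:-→d1:-→d2:-→d3:-→d4:-→d5:-→d6:-→d7:-→d8:-→d9:H3→d10:-→d11:-→d12:-→d13:H3  best=H3
  ? 78.112.59.192  path d0:-→d1:-→d2:-→d3:-→d4:-→d5:-→d6:-→d7:-→d8:-→d9:H3→d10:-→d11:-→d12:-→d13:H3  best=H3
  ? 107.223.162.176  path d0:-→d1:-→d2:-→d3:-→d4:-→d5:-→d6:-→d7:-→d8:H0→d9:-→d10:-→d11:-→d12:H4→d13:-→d14:-→d15:-→d16:-→d17:-→d18:-→d19:-→d20:-→d21:-→d22:-→d23:H4→d24:-→d25:-→d26:-→d27:-→d28:H3  best=H3
  ? 107.223.162.189  path d0:-→d1:-→d2:-→d3:-→d4:-→d5:-→d6:-→d7:-→d8:H0→d9:-→d10:-→d11:-→d12:H4→d13:-→d14:-→d15:-→d16:-→d17:-→d18:-→d19:-→d20:-→d21:-→d22:-→d23:H4→d24:-→d25:-→d26:-→d27:-→d28:H3→d29:-→d30:-→d31:-→d32:H5  best=H5
  ? 78.112.0.92  path d0:-→d1:-→d2:-→d3:-→d4:-→d5:-→d6:-→d7:-→d8:-→d9:H3→d10:-→d11:-→d12:-→d13:H3  best=H3
  ? 78.112.182.186  path d0:-→d1:-→d2:-→d3:-→d4:-→d5:-→d6:-→d7:-→d8:-→d9:H3→d10:-→d11:-→d12:-→d13:H3  best=H3
  + 0.0.0.0/0 (H0) depth=0
  ? 78.112.0.5  path d0:H0→d1:-→d2:-→d3:-→d4:-→d5:-→d6:-→d7:-→d8:-→d9:H3→d10:-→d11:-→d12:-→d13:H3  best=H3
  + 76.0.0.0/6 (H4) depth=6

== LOOKUPS ==
["no-route","H0","no-route","H0","H4","H0","no-route","no-route","H4","H0","H0","H3","H3","H3","H2","H4","H3","H3","H3","H3","H5","H3","H3","H3"]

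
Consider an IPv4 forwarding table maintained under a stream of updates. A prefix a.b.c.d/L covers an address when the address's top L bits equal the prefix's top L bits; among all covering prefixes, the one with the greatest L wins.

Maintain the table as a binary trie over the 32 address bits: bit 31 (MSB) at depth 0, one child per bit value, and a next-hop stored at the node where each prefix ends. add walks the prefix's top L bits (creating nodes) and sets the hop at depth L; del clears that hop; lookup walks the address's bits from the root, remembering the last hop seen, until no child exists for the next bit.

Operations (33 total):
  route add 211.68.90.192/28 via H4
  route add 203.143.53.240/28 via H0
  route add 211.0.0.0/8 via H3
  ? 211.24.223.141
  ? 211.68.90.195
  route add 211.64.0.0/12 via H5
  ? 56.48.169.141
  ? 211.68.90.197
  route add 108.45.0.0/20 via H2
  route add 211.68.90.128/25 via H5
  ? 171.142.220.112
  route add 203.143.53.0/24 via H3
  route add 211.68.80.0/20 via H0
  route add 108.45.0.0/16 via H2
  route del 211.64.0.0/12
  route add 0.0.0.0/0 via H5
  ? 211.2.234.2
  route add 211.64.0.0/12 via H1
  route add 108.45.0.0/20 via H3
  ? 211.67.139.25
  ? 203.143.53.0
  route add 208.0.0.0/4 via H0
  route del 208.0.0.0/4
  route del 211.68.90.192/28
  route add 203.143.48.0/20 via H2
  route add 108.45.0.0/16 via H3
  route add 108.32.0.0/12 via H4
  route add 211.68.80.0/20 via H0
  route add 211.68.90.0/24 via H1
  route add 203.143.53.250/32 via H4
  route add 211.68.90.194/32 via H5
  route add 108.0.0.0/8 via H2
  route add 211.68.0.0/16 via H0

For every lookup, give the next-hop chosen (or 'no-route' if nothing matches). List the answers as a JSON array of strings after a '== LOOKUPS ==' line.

Trace:
  add 211.68.90.192/28 -> H4 at depth 28
  add 203.143.53.240/28 -> H0 at depth 28
  add 211.0.0.0/8 -> H3 at depth 8
  lookup 211.24.223.141: bits 110100110 walk d0:-→d1:-→d2:-→d3:-→d4:-→d5:-→d6:-→d7:-→d8:H3→d9:- -> H3
  lookup 211.68.90.195: bits 1101001101000100010110101100 walk d0:-→d1:-→d2:-→d3:-→d4:-→d5:-→d6:-→d7:-→d8:H3→d9:-→d10:-→d11:-→d12:-→d13:-→d14:-→d15:-→d16:-→d17:-→d18:-→d19:-→d20:-→d21:-→d22:-→d23:-→d24:-→d25:-→d26:-→d27:-→d28:H4 -> H4
  add 211.64.0.0/12 -> H5 at depth 12
  lookup 56.48.169.141: bits ε walk d0:- -> no-route
  lookup 211.68.90.197: bits 1101001101000100010110101100 walk d0:-→d1:-→d2:-→d3:-→d4:-→d5:-→d6:-→d7:-→d8:H3→d9:-→d10:-→d11:-→d12:H5→d13:-→d14:-→d15:-→d16:-→d17:-→d18:-→d19:-→d20:-→d21:-→d22:-→d23:-→d24:-→d25:-→d26:-→d27:-→d28:H4 -> H4
  add 108.45.0.0/20 -> H2 at depth 20
  add 211.68.90.128/25 -> H5 at depth 25
  lookup 171.142.220.112: bits 1 walk d0:-→d1:- -> no-route
  add 203.143.53.0/24 -> H3 at depth 24
  add 211.68.80.0/20 -> H0 at depth 20
  add 108.45.0.0/16 -> H2 at depth 16
  del 211.64.0.0/12 (clear depth 12)
  add 0.0.0.0/0 -> H5 at depth 0
  lookup 211.2.234.2: bits 110100110 walk d0:H5→d1:-→d2:-→d3:-→d4:-→d5:-→d6:-→d7:-→d8:H3→d9:- -> H3
  add 211.64.0.0/12 -> H1 at depth 12
  add 108.45.0.0/20 -> H3 at depth 20
  lookup 211.67.139.25: bits 1101001101000 walk d0:H5→d1:-→d2:-→d3:-→d4:-→d5:-→d6:-→d7:-→d8:H3→d9:-→d10:-→d11:-→d12:H1→d13:- -> H1
  lookup 203.143.53.0: bits 110010111000111100110101 walk d0:H5→d1:-→d2:-→d3:-→d4:-→d5:-→d6:-→d7:-→d8:-→d9:-→d10:-→d11:-→d12:-→d13:-→d14:-→d15:-→d16:-→d17:-→d18:-→d19:-→d20:-→d21:-→d22:-→d23:-→d24:H3 -> H3
  add 208.0.0.0/4 -> H0 at depth 4
  del 208.0.0.0/4 (clear depth 4)
  del 211.68.90.192/28 (clear depth 28)
  add 203.143.48.0/20 -> H2 at depth 20
  add 108.45.0.0/16 -> H3 at depth 16
  add 108.32.0.0/12 -> H4 at depth 12
  add 211.68.80.0/20 -> H0 at depth 20
  add 211.68.90.0/24 -> H1 at depth 24
  add 203.143.53.250/32 -> H4 at depth 32
  add 211.68.90.194/32 -> H5 at depth 32
  add 108.0.0.0/8 -> H2 at depth 8
  add 211.68.0.0/16 -> H0 at depth 16

== LOOKUPS ==
["H3","H4","no-route","H4","no-route","H3","H1","H3"]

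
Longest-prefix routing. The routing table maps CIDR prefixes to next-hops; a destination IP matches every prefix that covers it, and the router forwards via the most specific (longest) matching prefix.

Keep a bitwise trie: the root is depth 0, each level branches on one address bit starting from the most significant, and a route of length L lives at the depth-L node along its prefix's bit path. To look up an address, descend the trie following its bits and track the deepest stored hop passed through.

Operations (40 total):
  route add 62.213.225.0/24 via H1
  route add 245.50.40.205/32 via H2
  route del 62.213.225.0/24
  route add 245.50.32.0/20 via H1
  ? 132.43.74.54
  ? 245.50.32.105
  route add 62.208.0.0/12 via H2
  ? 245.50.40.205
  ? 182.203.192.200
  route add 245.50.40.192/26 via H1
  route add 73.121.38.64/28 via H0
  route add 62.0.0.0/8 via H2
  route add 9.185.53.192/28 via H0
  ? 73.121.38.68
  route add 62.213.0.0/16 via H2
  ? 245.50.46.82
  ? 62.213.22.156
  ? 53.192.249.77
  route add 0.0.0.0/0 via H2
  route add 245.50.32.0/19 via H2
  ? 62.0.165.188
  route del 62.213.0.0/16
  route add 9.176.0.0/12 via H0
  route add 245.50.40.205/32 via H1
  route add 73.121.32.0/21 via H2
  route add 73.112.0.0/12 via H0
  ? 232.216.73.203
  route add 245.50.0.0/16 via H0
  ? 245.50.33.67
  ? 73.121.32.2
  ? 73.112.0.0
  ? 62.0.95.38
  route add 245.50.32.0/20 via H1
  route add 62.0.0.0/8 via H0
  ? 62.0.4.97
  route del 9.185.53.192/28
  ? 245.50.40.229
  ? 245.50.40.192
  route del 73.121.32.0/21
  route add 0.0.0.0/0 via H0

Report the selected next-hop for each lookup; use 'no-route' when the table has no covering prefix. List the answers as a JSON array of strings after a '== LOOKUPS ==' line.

Apply in order:
  + 62.213.225.0/24 (H1) depth=24
  + 245.50.40.205/32 (H2) depth=32
  del 62.213.225.0/24 (clear depth 24)
  + 245.50.32.0/20 (H1) depth=20
  Q 132.43.74.54: descend 1 ; hops seen [∅] ; pick no-route
  Q 245.50.32.105: descend 11110101001100100010 ; hops seen [H1] ; pick H1
  + 62.208.0.0/12 (H2) depth=12
  Q 245.50.40.205: descend 11110101001100100010100011001101 ; hops seen [H1,H2] ; pick H2
  Q 182.203.192.200: descend 1 ; hops seen [∅] ; pick no-route
  + 245.50.40.192/26 (H1) depth=26
  + 73.121.38.64/28 (H0) depth=28
  + 62.0.0.0/8 (H2) depth=8
  + 9.185.53.192/28 (H0) depth=28
  Q 73.121.38.68: descend 0100100101111001001001100100 ; hops seen [H0] ; pick H0
  + 62.213.0.0/16 (H2) depth=16
  Q 245.50.46.82: descend 111101010011001000101 ; hops seen [H1] ; pick H1
  Q 62.213.22.156: descend 0011111011010101 ; hops seen [H2,H2,H2] ; pick H2
  Q 53.192.249.77: descend 0011 ; hops seen [∅] ; pick no-route
  + 0.0.0.0/0 (H2) depth=0
  + 245.50.32.0/19 (H2) depth=19
  Q 62.0.165.188: descend 00111110 ; hops seen [H2,H2] ; pick H2
  del 62.213.0.0/16 (clear depth 16)
  + 9.176.0.0/12 (H0) depth=12
  + 245.50.40.205/32 (H1) depth=32
  + 73.121.32.0/21 (H2) depth=21
  + 73.112.0.0/12 (H0) depth=12
  Q 232.216.73.203: descend 111 ; hops seen [H2] ; pick H2
  + 245.50.0.0/16 (H0) depth=16
  Q 245.50.33.67: descend 11110101001100100010 ; hops seen [H2,H0,H2,H1] ; pick H1
  Q 73.121.32.2: descend 010010010111100100100 ; hops seen [H2,H0,H2] ; pick H2
  Q 73.112.0.0: descend 010010010111 ; hops seen [H2,H0] ; pick H0
  Q 62.0.95.38: descend 00111110 ; hops seen [H2,H2] ; pick H2
  + 245.50.32.0/20 (H1) depth=20
  + 62.0.0.0/8 (H0) depth=8
  Q 62.0.4.97: descend 00111110 ; hops seen [H2,H0] ; pick H0
  del 9.185.53.192/28 (clear depth 28)
  Q 245.50.40.229: descend 11110101001100100010100011 ; hops seen [H2,H0,H2,H1,H1] ; pick H1
  Q 245.50.40.192: descend 1111010100110010001010001100 ; hops seen [H2,H0,H2,H1,H1] ; pick H1
  del 73.121.32.0/21 (clear depth 21)
  + 0.0.0.0/0 (H0) depth=0

== LOOKUPS ==
["no-route","H1","H2","no-route","H0","H1","H2","no-route","H2","H2","H1","H2","H0","H2","H0","H1","H1"]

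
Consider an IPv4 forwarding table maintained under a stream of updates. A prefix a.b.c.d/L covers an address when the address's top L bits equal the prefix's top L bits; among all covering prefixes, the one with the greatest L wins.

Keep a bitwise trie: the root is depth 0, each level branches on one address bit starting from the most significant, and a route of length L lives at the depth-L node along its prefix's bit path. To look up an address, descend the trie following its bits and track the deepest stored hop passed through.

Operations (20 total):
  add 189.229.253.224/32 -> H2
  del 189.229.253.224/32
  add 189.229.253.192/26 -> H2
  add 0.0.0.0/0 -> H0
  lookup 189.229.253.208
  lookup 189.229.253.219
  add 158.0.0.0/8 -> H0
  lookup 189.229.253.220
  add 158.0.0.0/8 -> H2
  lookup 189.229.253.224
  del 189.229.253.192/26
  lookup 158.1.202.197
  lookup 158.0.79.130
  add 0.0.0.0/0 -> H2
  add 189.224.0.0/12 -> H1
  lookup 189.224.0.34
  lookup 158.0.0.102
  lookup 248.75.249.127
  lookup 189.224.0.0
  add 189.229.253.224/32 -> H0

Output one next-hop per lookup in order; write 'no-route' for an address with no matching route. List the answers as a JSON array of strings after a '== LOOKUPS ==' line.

Trace:
  + 189.229.253.224/32 (H2) depth=32
  - 189.229.253.224/32 clear@32
  + 189.229.253.192/26 (H2) depth=26
  + 0.0.0.0/0 (H0) depth=0
  lookup 189.229.253.208: bits 10111101111001011111110111 walk d0:H0→d1:-→d2:-→d3:-→d4:-→d5:-→d6:-→d7:-→d8:-→d9:-→d10:-→d11:-→d12:-→d13:-→d14:-→d15:-→d16:-→d17:-→d18:-→d19:-→d20:-→d21:-→d22:-→d23:-→d24:-→d25:-→d26:H2 -> H2
  lookup 189.229.253.219: bits 10111101111001011111110111 walk d0:H0→d1:-→d2:-→d3:-→d4:-→d5:-→d6:-→d7:-→d8:-→d9:-→d10:-→d11:-→d12:-→d13:-→d14:-→d15:-→d16:-→d17:-→d18:-→d19:-→d20:-→d21:-→d22:-→d23:-→d24:-→d25:-→d26:H2 -> H2
  + 158.0.0.0/8 (H0) depth=8
  lookup 189.229.253.220: bits 10111101111001011111110111 walk d0:H0→d1:-→d2:-→d3:-→d4:-→d5:-→d6:-→d7:-→d8:-→d9:-→d10:-→d11:-→d12:-→d13:-→d14:-→d15:-→d16:-→d17:-→d18:-→d19:-→d20:-→d21:-→d22:-→d23:-→d24:-→d25:-→d26:H2 -> H2
  + 158.0.0.0/8 (H2) depth=8
  lookup 189.229.253.224: bits 10111101111001011111110111100000 walk d0:H0→d1:-→d2:-→d3:-→d4:-→d5:-→d6:-→d7:-→d8:-→d9:-→d10:-→d11:-→d12:-→d13:-→d14:-→d15:-→d16:-→d17:-→d18:-→d19:-→d20:-→d21:-→d22:-→d23:-→d24:-→d25:-→d26:H2→d27:-→d28:-→d29:-→d30:-→d31:-→d32:- -> H2
  - 189.229.253.192/26 clear@26
  lookup 158.1.202.197: bits 10011110 walk d0:H0→d1:-→d2:-→d3:-→d4:-→d5:-→d6:-→d7:-→d8:H2 -> H2
  lookup 158.0.79.130: bits 10011110 walk d0:H0→d1:-→d2:-→d3:-→d4:-→d5:-→d6:-→d7:-→d8:H2 -> H2
  + 0.0.0.0/0 (H2) depth=0
  + 189.224.0.0/12 (H1) depth=12
  lookup 189.224.0.34: bits 1011110111100 walk d0:H2→d1:-→d2:-→d3:-→d4:-→d5:-→d6:-→d7:-→d8:-→d9:-→d10:-→d11:-→d12:H1→d13:- -> H1
  lookup 158.0.0.102: bits 10011110 walk d0:H2→d1:-→d2:-→d3:-→d4:-→d5:-→d6:-→d7:-→d8:H2 -> H2
  lookup 248.75.249.127: bits 1 walk d0:H2→d1:- -> H2
  lookup 189.224.0.0: bits 1011110111100 walk d0:H2→d1:-→d2:-→d3:-→d4:-→d5:-→d6:-→d7:-→d8:-→d9:-→d10:-→d11:-→d12:H1→d13:- -> H1
  + 189.229.253.224/32 (H0) depth=32

== LOOKUPS ==
["H2","H2","H2","H2","H2","H2","H1","H2","H2","H1"]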